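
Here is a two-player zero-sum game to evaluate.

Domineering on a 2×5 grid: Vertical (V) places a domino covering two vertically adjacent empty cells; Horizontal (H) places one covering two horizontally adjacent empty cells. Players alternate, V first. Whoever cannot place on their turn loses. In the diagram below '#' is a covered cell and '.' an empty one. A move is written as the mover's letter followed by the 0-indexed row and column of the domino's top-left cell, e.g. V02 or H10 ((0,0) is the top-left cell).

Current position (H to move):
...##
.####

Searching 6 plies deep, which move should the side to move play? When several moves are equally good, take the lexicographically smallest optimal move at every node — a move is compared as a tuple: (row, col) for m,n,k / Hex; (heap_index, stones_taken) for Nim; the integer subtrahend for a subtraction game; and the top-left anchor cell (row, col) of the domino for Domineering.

H's best at [...##/.####]: H00

ply 1, H at ...##/.#### | H00=+1→##.##/.####*; H01=-1→.####/.####
ply 2: ##.##/.#### is terminal -1 (V); from ...##/.#### depth 6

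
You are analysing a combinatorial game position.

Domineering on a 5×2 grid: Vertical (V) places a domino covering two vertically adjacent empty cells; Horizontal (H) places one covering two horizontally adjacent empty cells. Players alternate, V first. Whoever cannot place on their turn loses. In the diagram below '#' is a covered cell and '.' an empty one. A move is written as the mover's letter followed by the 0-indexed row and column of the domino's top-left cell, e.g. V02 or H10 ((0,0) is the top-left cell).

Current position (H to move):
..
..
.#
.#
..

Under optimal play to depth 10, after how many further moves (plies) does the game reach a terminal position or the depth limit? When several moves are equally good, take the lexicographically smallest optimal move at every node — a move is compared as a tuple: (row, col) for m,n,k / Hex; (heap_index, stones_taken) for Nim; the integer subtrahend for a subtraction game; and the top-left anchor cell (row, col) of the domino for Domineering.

PV length from [../../.#/.#/..]: 3 plies

[../../.#/.#/..] H move#1: H00:+1/##/../.#/.#/..*, H10:+1/../##/.#/.#/.., H40:-1/../../.#/.#/##
[##/../.#/.#/..] V move#2: V10:-1/##/#./##/.#/..*, V20:-1/##/../##/##/.., V30:-1/##/../.#/##/#.
[##/#./##/.#/..] H move#3: H40:+1/##/#./##/.#/##*
[##/#./##/.#/##] end (terminal -1, V#4); searched ../../.#/.#/.. to 10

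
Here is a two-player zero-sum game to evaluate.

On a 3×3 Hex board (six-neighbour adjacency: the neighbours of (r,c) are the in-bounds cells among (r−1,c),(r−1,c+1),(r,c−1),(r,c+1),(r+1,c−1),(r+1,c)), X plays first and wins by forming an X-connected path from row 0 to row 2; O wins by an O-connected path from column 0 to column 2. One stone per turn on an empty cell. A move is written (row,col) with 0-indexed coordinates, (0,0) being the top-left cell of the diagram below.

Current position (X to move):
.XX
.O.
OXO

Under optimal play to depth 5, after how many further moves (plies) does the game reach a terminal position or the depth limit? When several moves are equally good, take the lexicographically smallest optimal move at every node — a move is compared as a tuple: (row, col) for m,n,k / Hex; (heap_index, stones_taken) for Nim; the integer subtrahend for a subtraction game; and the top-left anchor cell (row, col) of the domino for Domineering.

p1 X@[.XX/.O./OXO]: (0,0)[XXX/.O./OXO]-1 (1,0)[.XX/XO./OXO]-1 (1,2)[.XX/.OX/OXO]+1*
p2 O@[.XX/.OX/OXO] terminal -1; root [.XX/.O./OXO] d5

PV length from [.XX/.O./OXO]: 1 ply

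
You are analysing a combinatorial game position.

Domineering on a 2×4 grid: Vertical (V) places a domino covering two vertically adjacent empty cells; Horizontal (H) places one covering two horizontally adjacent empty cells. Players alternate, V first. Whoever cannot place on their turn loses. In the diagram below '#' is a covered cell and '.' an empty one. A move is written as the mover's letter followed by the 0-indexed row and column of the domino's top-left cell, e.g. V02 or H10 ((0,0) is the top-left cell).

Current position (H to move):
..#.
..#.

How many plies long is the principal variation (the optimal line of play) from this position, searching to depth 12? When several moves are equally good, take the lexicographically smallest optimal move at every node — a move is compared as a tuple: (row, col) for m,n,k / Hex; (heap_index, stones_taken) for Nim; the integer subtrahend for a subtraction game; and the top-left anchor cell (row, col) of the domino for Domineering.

PV length from [..#./..#.]: 3 plies

ply 1, H at ..#./..#. | H00=+1→###./..#.*; H10=+1→..#./###.
ply 2, V at ###./..#. | V03=-1→####/..##*
ply 3, H at ####/..## | H10=+1→####/####*
ply 4: ####/#### is terminal -1 (V); from ..#./..#. depth 12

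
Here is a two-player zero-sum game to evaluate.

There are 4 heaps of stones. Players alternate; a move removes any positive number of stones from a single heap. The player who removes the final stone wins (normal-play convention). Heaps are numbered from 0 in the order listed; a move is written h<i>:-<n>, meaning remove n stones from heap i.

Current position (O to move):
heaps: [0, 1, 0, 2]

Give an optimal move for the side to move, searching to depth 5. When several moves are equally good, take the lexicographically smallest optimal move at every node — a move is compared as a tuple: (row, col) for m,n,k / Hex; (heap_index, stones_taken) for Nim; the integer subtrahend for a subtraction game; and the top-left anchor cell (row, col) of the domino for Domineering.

p1 O@[(0,1,0,2)]: h1:-1[(0,0,0,2)]-1 h3:-1[(0,1,0,1)]+1* h3:-2[(0,1,0,0)]-1
p2 X@[(0,1,0,1)]: h1:-1[(0,0,0,1)]-1* h3:-1[(0,1,0,0)]-1
p3 O@[(0,0,0,1)]: h3:-1[(0,0,0,0)]+1*
p4 X@[(0,0,0,0)] terminal -1; root [(0,1,0,2)] d5

O's best at [(0,1,0,2)]: h3:-1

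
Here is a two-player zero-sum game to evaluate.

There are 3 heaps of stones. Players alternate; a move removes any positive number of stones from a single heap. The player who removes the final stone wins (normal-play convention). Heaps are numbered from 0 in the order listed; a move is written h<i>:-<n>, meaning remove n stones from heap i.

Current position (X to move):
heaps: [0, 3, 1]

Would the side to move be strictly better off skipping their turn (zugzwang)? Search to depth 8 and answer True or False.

zugzwang((0,3,1), X) = False

ply 1, X at (0,3,1) | h1:-1=-1→(0,2,1); h1:-2=+1→(0,1,1)*; h1:-3=-1→(0,0,1); h2:-1=-1→(0,3,0)
ply 2, O at (0,1,1) | h1:-1=-1→(0,0,1)*; h2:-1=-1→(0,1,0)
ply 3, X at (0,0,1) | h2:-1=+1→(0,0,0)*
ply 4: (0,0,0) is terminal -1 (O); from (0,3,1) depth 8
if X skipped the turn, O would face:
~ ply 1, O at (0,3,1) | h1:-1=-1→(0,2,1); h1:-2=+1→(0,1,1)*; h1:-3=-1→(0,0,1); h2:-1=-1→(0,3,0)
~ ply 2, X at (0,1,1) | h1:-1=-1→(0,0,1)*; h2:-1=-1→(0,1,0)
~ ply 3, O at (0,0,1) | h2:-1=+1→(0,0,0)*
~ ply 4: (0,0,0) is terminal -1 (X); from (0,3,1) depth 8
compare (X): move=+1 vs pass=-1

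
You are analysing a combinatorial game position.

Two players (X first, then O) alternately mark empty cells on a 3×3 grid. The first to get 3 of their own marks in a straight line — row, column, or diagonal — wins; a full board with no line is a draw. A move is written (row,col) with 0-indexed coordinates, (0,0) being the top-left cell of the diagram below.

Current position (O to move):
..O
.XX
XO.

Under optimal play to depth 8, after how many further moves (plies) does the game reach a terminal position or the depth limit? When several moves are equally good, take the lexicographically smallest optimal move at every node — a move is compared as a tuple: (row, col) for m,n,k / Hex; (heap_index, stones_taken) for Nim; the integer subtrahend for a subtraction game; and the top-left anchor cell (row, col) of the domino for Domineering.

PV length from [..O/.XX/XO.]: 4 plies

[..O/.XX/XO.] O move#1: (0,0):-1/O.O/.XX/XO., (0,1):-1/.OO/.XX/XO., (1,0):+0/..O/OXX/XO.*, (2,2):-1/..O/.XX/XOO
[..O/OXX/XO.] X move#2: (0,0):+0/X.O/OXX/XO.*, (0,1):+0/.XO/OXX/XO., (2,2):+0/..O/OXX/XOX
[X.O/OXX/XO.] O move#3: (0,1):-1/XOO/OXX/XO., (2,2):+0/X.O/OXX/XOO*
[X.O/OXX/XOO] X move#4: (0,1):+0/XXO/OXX/XOO*
[XXO/OXX/XOO] end (terminal +0, O#5); searched ..O/.XX/XO. to 8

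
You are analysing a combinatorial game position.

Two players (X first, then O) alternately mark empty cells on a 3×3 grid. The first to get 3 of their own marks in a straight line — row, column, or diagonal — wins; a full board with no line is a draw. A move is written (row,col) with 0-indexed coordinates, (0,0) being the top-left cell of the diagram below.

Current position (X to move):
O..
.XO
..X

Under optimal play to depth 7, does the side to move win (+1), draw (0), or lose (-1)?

value(O../.XO/..X, X) = +1

ply 1, X at O../.XO/..X | (0,1)=+0→OX./.XO/..X; (0,2)=+0→O.X/.XO/..X; (1,0)=+0→O../XXO/..X; (2,0)=+1→O../.XO/X.X*; (2,1)=+1→O../.XO/.XX
ply 2, O at O../.XO/X.X | (0,1)=-1→OO./.XO/X.X*; (0,2)=-1→O.O/.XO/X.X; (1,0)=-1→O../OXO/X.X; (2,1)=-1→O../.XO/XOX
ply 3, X at OO./.XO/X.X | (0,2)=+1→OOX/.XO/X.X*; (1,0)=-1→OO./XXO/X.X; (2,1)=+1→OO./.XO/XXX
ply 4: OOX/.XO/X.X is terminal -1 (O); from O../.XO/..X depth 7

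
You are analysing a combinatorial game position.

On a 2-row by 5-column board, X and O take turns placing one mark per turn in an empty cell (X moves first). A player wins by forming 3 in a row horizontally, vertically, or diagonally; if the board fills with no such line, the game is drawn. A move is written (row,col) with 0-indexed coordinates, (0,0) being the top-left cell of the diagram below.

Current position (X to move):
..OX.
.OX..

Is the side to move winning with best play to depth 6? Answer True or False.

[..OX./.OX..] X move#1: (0,0):+0/X.OX./.OX..*, (0,1):+0/.XOX./.OX.., (0,4):+0/..OXX/.OX.., (1,0):+0/..OX./XOX.., (1,3):+0/..OX./.OXX., (1,4):+0/..OX./.OX.X
[X.OX./.OX..] O move#2: (0,1):+0/XOOX./.OX..*, (0,4):+0/X.OXO/.OX.., (1,0):+0/X.OX./OOX.., (1,3):+0/X.OX./.OXO., (1,4):+0/X.OX./.OX.O
[XOOX./.OX..] X move#3: (0,4):+0/XOOXX/.OX..*, (1,0):+0/XOOX./XOX.., (1,3):+0/XOOX./.OXX., (1,4):+0/XOOX./.OX.X
[XOOXX/.OX..] O move#4: (1,0):+0/XOOXX/OOX..*, (1,3):+0/XOOXX/.OXO., (1,4):+0/XOOXX/.OX.O
[XOOXX/OOX..] X move#5: (1,3):+0/XOOXX/OOXX.*, (1,4):+0/XOOXX/OOX.X
[XOOXX/OOXX.] O move#6: (1,4):+0/XOOXX/OOXXO*
[XOOXX/OOXXO] end (terminal +0, X#7); searched ..OX./.OX.. to 6

X winning at [..OX./.OX..]: False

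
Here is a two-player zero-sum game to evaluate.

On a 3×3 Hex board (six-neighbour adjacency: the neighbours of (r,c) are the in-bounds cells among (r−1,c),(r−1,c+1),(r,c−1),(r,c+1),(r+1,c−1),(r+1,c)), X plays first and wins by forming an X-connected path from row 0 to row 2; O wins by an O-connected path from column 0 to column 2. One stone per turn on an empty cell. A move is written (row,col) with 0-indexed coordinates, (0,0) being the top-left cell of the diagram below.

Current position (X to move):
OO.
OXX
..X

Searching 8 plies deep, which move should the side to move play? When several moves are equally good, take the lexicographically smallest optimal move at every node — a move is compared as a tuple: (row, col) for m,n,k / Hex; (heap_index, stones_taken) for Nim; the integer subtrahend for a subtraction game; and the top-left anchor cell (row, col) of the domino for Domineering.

p1 X@[OO./OXX/..X]: (0,2)[OOX/OXX/..X]+1* (2,0)[OO./OXX/X.X]-1 (2,1)[OO./OXX/.XX]-1
p2 O@[OOX/OXX/..X] terminal -1; root [OO./OXX/..X] d8

X's best at [OO./OXX/..X]: (0,2)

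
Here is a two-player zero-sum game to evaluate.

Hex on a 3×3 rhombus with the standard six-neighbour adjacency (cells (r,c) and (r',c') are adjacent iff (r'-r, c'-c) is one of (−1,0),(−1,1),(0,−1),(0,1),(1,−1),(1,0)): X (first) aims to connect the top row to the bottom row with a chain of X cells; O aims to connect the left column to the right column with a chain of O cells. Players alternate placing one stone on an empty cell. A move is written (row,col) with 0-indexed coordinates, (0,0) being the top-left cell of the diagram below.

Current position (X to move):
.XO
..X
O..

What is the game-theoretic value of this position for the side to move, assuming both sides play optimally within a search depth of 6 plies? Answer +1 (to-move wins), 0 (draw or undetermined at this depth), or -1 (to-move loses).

value(.XO/..X/O.., X) = +1

ply 1, X at .XO/..X/O.. | (0,0)=-1→XXO/..X/O..; (1,0)=-1→.XO/X.X/O..; (1,1)=+1→.XO/.XX/O..*; (2,1)=-1→.XO/..X/OX.; (2,2)=-1→.XO/..X/O.X
ply 2, O at .XO/.XX/O.. | (0,0)=-1→OXO/.XX/O..*; (1,0)=-1→.XO/OXX/O..; (2,1)=-1→.XO/.XX/OO.; (2,2)=-1→.XO/.XX/O.O
ply 3, X at OXO/.XX/O.. | (1,0)=+1→OXO/XXX/O..*; (2,1)=+1→OXO/.XX/OX.; (2,2)=+1→OXO/.XX/O.X
ply 4, O at OXO/XXX/O.. | (2,1)=-1→OXO/XXX/OO.*; (2,2)=-1→OXO/XXX/O.O
ply 5, X at OXO/XXX/OO. | (2,2)=+1→OXO/XXX/OOX*
ply 6: OXO/XXX/OOX is terminal -1 (O); from .XO/..X/O.. depth 6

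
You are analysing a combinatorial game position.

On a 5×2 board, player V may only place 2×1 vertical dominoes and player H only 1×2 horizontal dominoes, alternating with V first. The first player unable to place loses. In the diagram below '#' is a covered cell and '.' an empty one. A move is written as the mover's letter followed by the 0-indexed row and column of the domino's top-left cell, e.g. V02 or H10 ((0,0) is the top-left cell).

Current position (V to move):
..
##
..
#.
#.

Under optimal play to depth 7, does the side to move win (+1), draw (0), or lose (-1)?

value(../##/../#./#., V) = -1

p1 V@[../##/../#./#.]: V21[../##/.#/##/#.]-1* V31[../##/../##/##]-1
p2 H@[../##/.#/##/#.]: H00[##/##/.#/##/#.]+1*
p3 V@[##/##/.#/##/#.] terminal -1; root [../##/../#./#.] d7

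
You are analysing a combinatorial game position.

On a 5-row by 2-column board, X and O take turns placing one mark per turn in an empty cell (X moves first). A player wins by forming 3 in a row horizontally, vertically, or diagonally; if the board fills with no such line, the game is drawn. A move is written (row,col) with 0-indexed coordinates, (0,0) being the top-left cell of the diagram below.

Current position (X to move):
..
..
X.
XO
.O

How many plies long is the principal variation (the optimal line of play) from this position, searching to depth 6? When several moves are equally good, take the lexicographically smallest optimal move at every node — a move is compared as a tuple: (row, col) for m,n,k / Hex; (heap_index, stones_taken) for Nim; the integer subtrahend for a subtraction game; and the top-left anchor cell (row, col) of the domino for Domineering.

p1 X@[../../X./XO/.O]: (0,0)[X./../X./XO/.O]-1 (0,1)[.X/../X./XO/.O]-1 (1,0)[../X./X./XO/.O]+1* (1,1)[../.X/X./XO/.O]-1 (2,1)[../../XX/XO/.O]+1 (4,0)[../../X./XO/XO]+1
p2 O@[../X./X./XO/.O] terminal -1; root [../../X./XO/.O] d6

PV length from [../../X./XO/.O]: 1 ply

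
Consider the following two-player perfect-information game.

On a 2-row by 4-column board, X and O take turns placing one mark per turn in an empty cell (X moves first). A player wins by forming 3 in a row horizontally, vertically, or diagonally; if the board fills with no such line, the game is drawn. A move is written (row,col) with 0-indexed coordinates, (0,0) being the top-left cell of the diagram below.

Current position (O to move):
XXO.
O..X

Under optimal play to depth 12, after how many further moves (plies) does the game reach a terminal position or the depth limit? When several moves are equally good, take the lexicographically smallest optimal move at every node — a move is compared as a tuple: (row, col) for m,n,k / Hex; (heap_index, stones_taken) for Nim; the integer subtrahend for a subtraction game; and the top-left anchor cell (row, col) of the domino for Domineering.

ply 1, O at XXO./O..X | (0,3)=+0→XXOO/O..X*; (1,1)=+0→XXO./OO.X; (1,2)=+0→XXO./O.OX
ply 2, X at XXOO/O..X | (1,1)=+0→XXOO/OX.X*; (1,2)=+0→XXOO/O.XX
ply 3, O at XXOO/OX.X | (1,2)=+0→XXOO/OXOX*
ply 4: XXOO/OXOX is terminal +0 (X); from XXO./O..X depth 12

PV length from [XXO./O..X]: 3 plies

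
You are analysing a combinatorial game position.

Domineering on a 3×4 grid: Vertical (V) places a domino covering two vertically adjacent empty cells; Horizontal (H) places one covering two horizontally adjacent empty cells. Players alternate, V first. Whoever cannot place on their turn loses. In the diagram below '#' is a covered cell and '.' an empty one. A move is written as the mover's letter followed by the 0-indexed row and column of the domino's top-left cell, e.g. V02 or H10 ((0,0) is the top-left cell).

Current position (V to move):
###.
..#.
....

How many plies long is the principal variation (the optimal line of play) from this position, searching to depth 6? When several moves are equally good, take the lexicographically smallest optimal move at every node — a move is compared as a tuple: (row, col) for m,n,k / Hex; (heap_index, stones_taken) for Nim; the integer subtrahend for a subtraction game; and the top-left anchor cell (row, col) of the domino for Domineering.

PV length from [###./..#./....]: 3 plies

ply 1, V at ###./..#./.... | V03=-1→####/..##/....; V10=+1→###./#.#./#...*; V11=+1→###./.##./.#..; V13=-1→###./..##/...#
ply 2, H at ###./#.#./#... | H21=-1→###./#.#./###.*; H22=-1→###./#.#./#.##
ply 3, V at ###./#.#./###. | V03=+1→####/#.##/###.*; V13=+1→###./#.##/####
ply 4: ####/#.##/###. is terminal -1 (H); from ###./..#./.... depth 6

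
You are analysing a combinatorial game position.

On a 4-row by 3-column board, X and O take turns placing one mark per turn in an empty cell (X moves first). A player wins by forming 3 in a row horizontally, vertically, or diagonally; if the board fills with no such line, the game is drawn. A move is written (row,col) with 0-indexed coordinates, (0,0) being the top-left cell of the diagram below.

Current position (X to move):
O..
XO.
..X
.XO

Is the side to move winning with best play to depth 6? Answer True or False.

X winning at [O../XO./..X/.XO]: True

ply 1, X at O../XO./..X/.XO | (0,1)=+0→OX./XO./..X/.XO; (0,2)=+1→O.X/XO./..X/.XO*; (1,2)=-1→O../XOX/..X/.XO; (2,0)=+1→O../XO./X.X/.XO; (2,1)=+0→O../XO./.XX/.XO; (3,0)=+0→O../XO./..X/XXO
ply 2, O at O.X/XO./..X/.XO | (0,1)=-1→OOX/XO./..X/.XO*; (1,2)=-1→O.X/XOO/..X/.XO; (2,0)=-1→O.X/XO./O.X/.XO; (2,1)=-1→O.X/XO./.OX/.XO; (3,0)=-1→O.X/XO./..X/OXO
ply 3, X at OOX/XO./..X/.XO | (1,2)=+1→OOX/XOX/..X/.XO*; (2,0)=-1→OOX/XO./X.X/.XO; (2,1)=+1→OOX/XO./.XX/.XO; (3,0)=-1→OOX/XO./..X/XXO
ply 4: OOX/XOX/..X/.XO is terminal -1 (O); from O../XO./..X/.XO depth 6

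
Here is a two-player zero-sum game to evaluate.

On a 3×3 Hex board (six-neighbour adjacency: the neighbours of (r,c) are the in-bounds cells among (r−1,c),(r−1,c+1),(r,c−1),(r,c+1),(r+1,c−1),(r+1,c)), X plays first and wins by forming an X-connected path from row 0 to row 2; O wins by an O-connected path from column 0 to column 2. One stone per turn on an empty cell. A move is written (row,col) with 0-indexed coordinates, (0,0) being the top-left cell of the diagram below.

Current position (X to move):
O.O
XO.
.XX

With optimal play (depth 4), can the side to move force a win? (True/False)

[O.O/XO./.XX] X move#1: (0,1):-1/OXO/XO./.XX*, (1,2):-1/O.O/XOX/.XX, (2,0):-1/O.O/XO./XXX
[OXO/XO./.XX] O move#2: (1,2):-1/OXO/XOO/.XX, (2,0):+1/OXO/XO./OXX*
[OXO/XO./OXX] end (terminal -1, X#3); searched O.O/XO./.XX to 4

X winning at [O.O/XO./.XX]: False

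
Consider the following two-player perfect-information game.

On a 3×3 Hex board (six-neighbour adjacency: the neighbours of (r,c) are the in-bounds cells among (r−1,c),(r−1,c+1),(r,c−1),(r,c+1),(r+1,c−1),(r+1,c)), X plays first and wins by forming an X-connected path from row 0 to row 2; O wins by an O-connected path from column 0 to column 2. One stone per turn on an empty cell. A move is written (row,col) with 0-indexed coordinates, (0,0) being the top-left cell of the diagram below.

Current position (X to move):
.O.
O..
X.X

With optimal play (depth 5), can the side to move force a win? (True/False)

p1 X@[.O./O../X.X]: (0,0)[XO./O../X.X]-1 (0,2)[.OX/O../X.X]+1* (1,1)[.O./OX./X.X]-1 (1,2)[.O./O.X/X.X]-1 (2,1)[.O./O../XXX]-1
p2 O@[.OX/O../X.X]: (0,0)[OOX/O../X.X]-1* (1,1)[.OX/OO./X.X]-1 (1,2)[.OX/O.O/X.X]-1 (2,1)[.OX/O../XOX]-1
p3 X@[OOX/O../X.X]: (1,1)[OOX/OX./X.X]+1* (1,2)[OOX/O.X/X.X]+1 (2,1)[OOX/O../XXX]+1
p4 O@[OOX/OX./X.X] terminal -1; root [.O./O../X.X] d5

X winning at [.O./O../X.X]: True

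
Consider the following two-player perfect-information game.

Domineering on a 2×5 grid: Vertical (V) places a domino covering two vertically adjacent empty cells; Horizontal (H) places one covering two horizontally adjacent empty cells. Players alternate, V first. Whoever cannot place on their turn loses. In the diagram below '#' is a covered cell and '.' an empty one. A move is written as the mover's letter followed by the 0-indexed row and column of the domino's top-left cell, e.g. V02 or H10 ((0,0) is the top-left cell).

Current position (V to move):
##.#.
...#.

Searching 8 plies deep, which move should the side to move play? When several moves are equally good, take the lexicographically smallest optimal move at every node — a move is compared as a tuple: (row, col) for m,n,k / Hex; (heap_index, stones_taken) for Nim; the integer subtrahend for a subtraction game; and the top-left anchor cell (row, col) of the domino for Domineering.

p1 V@[##.#./...#.]: V02[####./..##.]+1* V04[##.##/...##]-1
p2 H@[####./..##.]: H10[####./####.]-1*
p3 V@[####./####.]: V04[#####/#####]+1*
p4 H@[#####/#####] terminal -1; root [##.#./...#.] d8

V's best at [##.#./...#.]: V02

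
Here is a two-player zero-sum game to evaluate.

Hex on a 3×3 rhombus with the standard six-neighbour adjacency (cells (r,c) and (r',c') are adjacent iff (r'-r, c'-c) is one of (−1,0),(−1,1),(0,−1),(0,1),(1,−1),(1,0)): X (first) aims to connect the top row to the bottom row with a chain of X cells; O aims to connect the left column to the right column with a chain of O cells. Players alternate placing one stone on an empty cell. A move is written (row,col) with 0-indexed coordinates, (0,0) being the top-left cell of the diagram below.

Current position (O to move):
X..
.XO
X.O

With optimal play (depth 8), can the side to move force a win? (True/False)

O winning at [X../.XO/X.O]: False

ply 1, O at X../.XO/X.O | (0,1)=-1→XO./.XO/X.O*; (0,2)=-1→X.O/.XO/X.O; (1,0)=-1→X../OXO/X.O; (2,1)=-1→X../.XO/XOO
ply 2, X at XO./.XO/X.O | (0,2)=+1→XOX/.XO/X.O*; (1,0)=+1→XO./XXO/X.O; (2,1)=+1→XO./.XO/XXO
ply 3: XOX/.XO/X.O is terminal -1 (O); from X../.XO/X.O depth 8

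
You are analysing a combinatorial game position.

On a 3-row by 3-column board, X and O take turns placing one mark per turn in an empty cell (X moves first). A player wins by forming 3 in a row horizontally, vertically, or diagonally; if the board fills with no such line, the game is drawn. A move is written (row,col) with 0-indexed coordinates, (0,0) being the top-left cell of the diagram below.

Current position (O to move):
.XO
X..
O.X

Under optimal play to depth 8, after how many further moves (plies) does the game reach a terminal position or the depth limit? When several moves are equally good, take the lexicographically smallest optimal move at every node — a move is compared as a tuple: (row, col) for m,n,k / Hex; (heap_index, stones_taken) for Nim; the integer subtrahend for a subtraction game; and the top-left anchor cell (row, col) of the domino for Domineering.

p1 O@[.XO/X../O.X]: (0,0)[OXO/X../O.X]-1 (1,1)[.XO/XO./O.X]+1* (1,2)[.XO/X.O/O.X]-1 (2,1)[.XO/X../OOX]-1
p2 X@[.XO/XO./O.X] terminal -1; root [.XO/X../O.X] d8

PV length from [.XO/X../O.X]: 1 ply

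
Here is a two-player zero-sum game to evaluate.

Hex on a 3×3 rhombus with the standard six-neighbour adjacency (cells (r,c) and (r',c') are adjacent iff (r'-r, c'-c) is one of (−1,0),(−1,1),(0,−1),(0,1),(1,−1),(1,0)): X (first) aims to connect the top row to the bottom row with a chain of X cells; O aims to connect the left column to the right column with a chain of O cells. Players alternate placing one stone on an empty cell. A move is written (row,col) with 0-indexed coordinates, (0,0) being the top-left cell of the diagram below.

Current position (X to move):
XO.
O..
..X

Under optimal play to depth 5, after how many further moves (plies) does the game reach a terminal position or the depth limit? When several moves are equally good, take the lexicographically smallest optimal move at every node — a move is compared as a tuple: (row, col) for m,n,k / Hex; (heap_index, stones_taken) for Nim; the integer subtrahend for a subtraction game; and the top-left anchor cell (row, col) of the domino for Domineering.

p1 X@[XO./O../..X]: (0,2)[XOX/O../..X]+1* (1,1)[XO./OX./..X]-1 (1,2)[XO./O.X/..X]-1 (2,0)[XO./O../X.X]-1 (2,1)[XO./O../.XX]-1
p2 O@[XOX/O../..X]: (1,1)[XOX/OO./..X]-1* (1,2)[XOX/O.O/..X]-1 (2,0)[XOX/O../O.X]-1 (2,1)[XOX/O../.OX]-1
p3 X@[XOX/OO./..X]: (1,2)[XOX/OOX/..X]+1* (2,0)[XOX/OO./X.X]-1 (2,1)[XOX/OO./.XX]-1
p4 O@[XOX/OOX/..X] terminal -1; root [XO./O../..X] d5

PV length from [XO./O../..X]: 3 plies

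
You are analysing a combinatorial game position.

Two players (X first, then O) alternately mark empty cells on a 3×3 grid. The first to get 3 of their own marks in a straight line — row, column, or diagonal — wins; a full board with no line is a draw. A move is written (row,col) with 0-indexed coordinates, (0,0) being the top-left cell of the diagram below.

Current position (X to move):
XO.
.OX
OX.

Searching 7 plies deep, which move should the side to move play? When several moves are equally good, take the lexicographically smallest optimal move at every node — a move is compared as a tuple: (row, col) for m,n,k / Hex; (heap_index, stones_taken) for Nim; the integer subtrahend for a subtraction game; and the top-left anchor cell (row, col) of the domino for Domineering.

[XO./.OX/OX.] X move#1: (0,2):+0/XOX/.OX/OX.*, (1,0):-1/XO./XOX/OX., (2,2):-1/XO./.OX/OXX
[XOX/.OX/OX.] O move#2: (1,0):-1/XOX/OOX/OX., (2,2):+0/XOX/.OX/OXO*
[XOX/.OX/OXO] X move#3: (1,0):+0/XOX/XOX/OXO*
[XOX/XOX/OXO] end (terminal +0, O#4); searched XO./.OX/OX. to 7

X's best at [XO./.OX/OX.]: (0,2)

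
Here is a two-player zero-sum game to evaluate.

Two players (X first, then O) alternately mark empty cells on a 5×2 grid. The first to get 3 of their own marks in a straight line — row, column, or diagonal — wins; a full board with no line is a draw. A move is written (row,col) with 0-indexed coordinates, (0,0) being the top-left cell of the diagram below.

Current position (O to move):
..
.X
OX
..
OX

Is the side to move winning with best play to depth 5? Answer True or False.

[../.X/OX/../OX] O move#1: (0,0):-1/O./.X/OX/../OX, (0,1):-1/.O/.X/OX/../OX, (1,0):-1/../OX/OX/../OX, (3,0):+1/../.X/OX/O./OX*, (3,1):-1/../.X/OX/.O/OX
[../.X/OX/O./OX] end (terminal -1, X#2); searched ../.X/OX/../OX to 5

O winning at [../.X/OX/../OX]: True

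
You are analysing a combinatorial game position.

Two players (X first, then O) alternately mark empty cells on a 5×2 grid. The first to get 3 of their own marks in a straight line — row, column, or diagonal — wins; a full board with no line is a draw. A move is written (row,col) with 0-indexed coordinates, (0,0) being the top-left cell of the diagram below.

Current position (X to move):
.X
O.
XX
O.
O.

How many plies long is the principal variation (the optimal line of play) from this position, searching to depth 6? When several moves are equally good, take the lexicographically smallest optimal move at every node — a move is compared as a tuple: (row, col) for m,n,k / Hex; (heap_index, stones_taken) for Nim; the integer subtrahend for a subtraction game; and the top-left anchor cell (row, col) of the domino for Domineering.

p1 X@[.X/O./XX/O./O.]: (0,0)[XX/O./XX/O./O.]+0 (1,1)[.X/OX/XX/O./O.]+1* (3,1)[.X/O./XX/OX/O.]+1 (4,1)[.X/O./XX/O./OX]+1
p2 O@[.X/OX/XX/O./O.] terminal -1; root [.X/O./XX/O./O.] d6

PV length from [.X/O./XX/O./O.]: 1 ply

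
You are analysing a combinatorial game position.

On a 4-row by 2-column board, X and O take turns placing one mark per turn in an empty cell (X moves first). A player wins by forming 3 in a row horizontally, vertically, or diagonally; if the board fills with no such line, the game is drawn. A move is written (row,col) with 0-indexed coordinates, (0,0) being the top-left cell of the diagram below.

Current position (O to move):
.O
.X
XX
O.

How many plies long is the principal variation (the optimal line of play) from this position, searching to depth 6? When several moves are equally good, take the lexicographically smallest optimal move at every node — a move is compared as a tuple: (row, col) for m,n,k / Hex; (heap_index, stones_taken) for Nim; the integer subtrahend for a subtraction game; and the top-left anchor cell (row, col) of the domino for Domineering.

PV length from [.O/.X/XX/O.]: 3 plies

ply 1, O at .O/.X/XX/O. | (0,0)=-1→OO/.X/XX/O.; (1,0)=-1→.O/OX/XX/O.; (3,1)=+0→.O/.X/XX/OO*
ply 2, X at .O/.X/XX/OO | (0,0)=+0→XO/.X/XX/OO*; (1,0)=+0→.O/XX/XX/OO
ply 3, O at XO/.X/XX/OO | (1,0)=+0→XO/OX/XX/OO*
ply 4: XO/OX/XX/OO is terminal +0 (X); from .O/.X/XX/O. depth 6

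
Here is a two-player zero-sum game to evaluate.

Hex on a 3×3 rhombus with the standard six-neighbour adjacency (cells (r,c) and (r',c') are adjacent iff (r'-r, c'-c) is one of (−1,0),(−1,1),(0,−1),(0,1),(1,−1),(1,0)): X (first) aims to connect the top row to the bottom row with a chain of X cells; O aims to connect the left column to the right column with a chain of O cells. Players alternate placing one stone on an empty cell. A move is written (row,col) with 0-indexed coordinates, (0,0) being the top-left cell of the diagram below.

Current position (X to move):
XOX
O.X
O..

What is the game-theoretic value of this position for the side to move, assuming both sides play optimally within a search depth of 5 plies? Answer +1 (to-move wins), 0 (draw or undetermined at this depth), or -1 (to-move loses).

value(XOX/O.X/O.., X) = +1

[XOX/O.X/O..] X move#1: (1,1):+1/XOX/OXX/O..*, (2,1):+1/XOX/O.X/OX., (2,2):+1/XOX/O.X/O.X
[XOX/OXX/O..] O move#2: (2,1):-1/XOX/OXX/OO.*, (2,2):-1/XOX/OXX/O.O
[XOX/OXX/OO.] X move#3: (2,2):+1/XOX/OXX/OOX*
[XOX/OXX/OOX] end (terminal -1, O#4); searched XOX/O.X/O.. to 5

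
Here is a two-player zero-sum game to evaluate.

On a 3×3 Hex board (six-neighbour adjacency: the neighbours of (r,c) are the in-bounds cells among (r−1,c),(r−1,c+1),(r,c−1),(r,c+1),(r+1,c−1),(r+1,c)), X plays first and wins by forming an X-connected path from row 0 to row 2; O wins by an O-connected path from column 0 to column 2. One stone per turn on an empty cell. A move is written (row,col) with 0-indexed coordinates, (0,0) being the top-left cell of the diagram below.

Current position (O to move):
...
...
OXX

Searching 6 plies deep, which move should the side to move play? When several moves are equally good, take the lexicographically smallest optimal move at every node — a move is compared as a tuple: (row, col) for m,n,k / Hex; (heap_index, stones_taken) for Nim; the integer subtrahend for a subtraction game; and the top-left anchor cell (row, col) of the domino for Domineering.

O's best at [.../.../OXX]: (0,2)

p1 O@[.../.../OXX]: (0,0)[O../.../OXX]-1 (0,1)[.O./.../OXX]-1 (0,2)[..O/.../OXX]+1* (1,0)[.../O../OXX]-1 (1,1)[.../.O./OXX]+1 (1,2)[.../..O/OXX]-1
p2 X@[..O/.../OXX]: (0,0)[X.O/.../OXX]-1* (0,1)[.XO/.../OXX]-1 (1,0)[..O/X../OXX]-1 (1,1)[..O/.X./OXX]-1 (1,2)[..O/..X/OXX]-1
p3 O@[X.O/.../OXX]: (0,1)[XOO/.../OXX]+1* (1,0)[X.O/O../OXX]+1 (1,1)[X.O/.O./OXX]+1 (1,2)[X.O/..O/OXX]-1
p4 X@[XOO/.../OXX]: (1,0)[XOO/X../OXX]-1* (1,1)[XOO/.X./OXX]-1 (1,2)[XOO/..X/OXX]-1
p5 O@[XOO/X../OXX]: (1,1)[XOO/XO./OXX]+1* (1,2)[XOO/X.O/OXX]-1
p6 X@[XOO/XO./OXX] terminal -1; root [.../.../OXX] d6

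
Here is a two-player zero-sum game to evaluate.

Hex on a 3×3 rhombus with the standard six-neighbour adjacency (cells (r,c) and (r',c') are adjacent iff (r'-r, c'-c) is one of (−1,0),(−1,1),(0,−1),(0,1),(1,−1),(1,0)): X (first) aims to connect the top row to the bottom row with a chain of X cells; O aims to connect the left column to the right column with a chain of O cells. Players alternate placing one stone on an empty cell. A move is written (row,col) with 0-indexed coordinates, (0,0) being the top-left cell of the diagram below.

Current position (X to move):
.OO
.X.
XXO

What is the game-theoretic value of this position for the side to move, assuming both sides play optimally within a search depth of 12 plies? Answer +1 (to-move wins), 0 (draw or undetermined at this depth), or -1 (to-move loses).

ply 1, X at .OO/.X./XXO | (0,0)=-1→XOO/.X./XXO*; (1,0)=-1→.OO/XX./XXO; (1,2)=-1→.OO/.XX/XXO
ply 2, O at XOO/.X./XXO | (1,0)=+1→XOO/OX./XXO*; (1,2)=-1→XOO/.XO/XXO
ply 3: XOO/OX./XXO is terminal -1 (X); from .OO/.X./XXO depth 12

value(.OO/.X./XXO, X) = -1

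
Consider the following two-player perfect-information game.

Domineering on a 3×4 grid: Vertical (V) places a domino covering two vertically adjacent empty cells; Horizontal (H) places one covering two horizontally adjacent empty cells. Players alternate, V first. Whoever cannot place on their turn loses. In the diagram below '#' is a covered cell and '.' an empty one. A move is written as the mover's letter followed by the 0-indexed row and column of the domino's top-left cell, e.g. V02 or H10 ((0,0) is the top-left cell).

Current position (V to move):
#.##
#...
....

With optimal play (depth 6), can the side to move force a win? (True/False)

ply 1, V at #.##/#.../.... | V01=-1→####/##../....; V11=-1→#.##/##../.#..; V12=+1→#.##/#.#./..#.*; V13=-1→#.##/#..#/...#
ply 2, H at #.##/#.#./..#. | H20=-1→#.##/#.#./###.*
ply 3, V at #.##/#.#./###. | V01=+1→####/###./###.*; V13=+1→#.##/#.##/####
ply 4: ####/###./###. is terminal -1 (H); from #.##/#.../.... depth 6

V winning at [#.##/#.../....]: True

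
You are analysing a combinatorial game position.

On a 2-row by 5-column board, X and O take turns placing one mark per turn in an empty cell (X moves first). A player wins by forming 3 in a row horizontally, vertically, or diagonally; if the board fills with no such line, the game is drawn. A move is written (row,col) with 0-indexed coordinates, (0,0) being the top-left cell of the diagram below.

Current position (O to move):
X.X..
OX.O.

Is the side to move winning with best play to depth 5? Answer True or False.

[X.X../OX.O.] O move#1: (0,1):+0/XOX../OX.O.*, (0,3):-1/X.XO./OX.O., (0,4):-1/X.X.O/OX.O., (1,2):-1/X.X../OXOO., (1,4):-1/X.X../OX.OO
[XOX../OX.O.] X move#2: (0,3):+0/XOXX./OX.O.*, (0,4):+0/XOX.X/OX.O., (1,2):+0/XOX../OXXO., (1,4):+0/XOX../OX.OX
[XOXX./OX.O.] O move#3: (0,4):+0/XOXXO/OX.O.*, (1,2):-1/XOXX./OXOO., (1,4):-1/XOXX./OX.OO
[XOXXO/OX.O.] X move#4: (1,2):+0/XOXXO/OXXO.*, (1,4):+0/XOXXO/OX.OX
[XOXXO/OXXO.] O move#5: (1,4):+0/XOXXO/OXXOO*
[XOXXO/OXXOO] end (terminal +0, X#6); searched X.X../OX.O. to 5

O winning at [X.X../OX.O.]: False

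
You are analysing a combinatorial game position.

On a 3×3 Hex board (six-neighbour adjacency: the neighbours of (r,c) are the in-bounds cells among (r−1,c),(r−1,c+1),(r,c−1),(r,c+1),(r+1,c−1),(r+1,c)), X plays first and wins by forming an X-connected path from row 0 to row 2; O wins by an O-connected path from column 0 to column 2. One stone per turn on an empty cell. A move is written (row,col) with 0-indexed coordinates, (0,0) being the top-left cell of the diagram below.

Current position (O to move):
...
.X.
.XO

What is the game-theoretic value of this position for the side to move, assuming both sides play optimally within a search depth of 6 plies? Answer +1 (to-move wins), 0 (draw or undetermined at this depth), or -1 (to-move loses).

ply 1, O at .../.X./.XO | (0,0)=-1→O../.X./.XO*; (0,1)=-1→.O./.X./.XO; (0,2)=-1→..O/.X./.XO; (1,0)=-1→.../OX./.XO; (1,2)=-1→.../.XO/.XO; (2,0)=-1→.../.X./OXO
ply 2, X at O../.X./.XO | (0,1)=+1→OX./.X./.XO*; (0,2)=+1→O.X/.X./.XO; (1,0)=+1→O../XX./.XO; (1,2)=+1→O../.XX/.XO; (2,0)=+1→O../.X./XXO
ply 3: OX./.X./.XO is terminal -1 (O); from .../.X./.XO depth 6

value(.../.X./.XO, O) = -1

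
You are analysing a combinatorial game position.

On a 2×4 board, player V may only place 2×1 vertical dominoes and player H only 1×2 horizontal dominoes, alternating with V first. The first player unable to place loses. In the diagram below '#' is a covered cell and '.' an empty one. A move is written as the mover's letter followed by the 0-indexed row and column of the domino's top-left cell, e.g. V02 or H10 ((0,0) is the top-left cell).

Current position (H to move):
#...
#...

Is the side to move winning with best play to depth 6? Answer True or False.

H winning at [#.../#...]: True

p1 H@[#.../#...]: H01[###./#...]+1* H02[#.##/#...]+1 H11[#.../###.]+1 H12[#.../#.##]+1
p2 V@[###./#...]: V03[####/#..#]-1*
p3 H@[####/#..#]: H11[####/####]+1*
p4 V@[####/####] terminal -1; root [#.../#...] d6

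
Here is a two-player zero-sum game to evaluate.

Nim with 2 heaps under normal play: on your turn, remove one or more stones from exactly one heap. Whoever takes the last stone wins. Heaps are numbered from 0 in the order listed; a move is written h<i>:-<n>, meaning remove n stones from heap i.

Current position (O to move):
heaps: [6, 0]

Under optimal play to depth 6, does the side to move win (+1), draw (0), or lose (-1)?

value((6,0), O) = +1

ply 1, O at (6,0) | h0:-1=-1→(5,0); h0:-2=-1→(4,0); h0:-3=-1→(3,0); h0:-4=-1→(2,0); h0:-5=-1→(1,0); h0:-6=+1→(0,0)*
ply 2: (0,0) is terminal -1 (X); from (6,0) depth 6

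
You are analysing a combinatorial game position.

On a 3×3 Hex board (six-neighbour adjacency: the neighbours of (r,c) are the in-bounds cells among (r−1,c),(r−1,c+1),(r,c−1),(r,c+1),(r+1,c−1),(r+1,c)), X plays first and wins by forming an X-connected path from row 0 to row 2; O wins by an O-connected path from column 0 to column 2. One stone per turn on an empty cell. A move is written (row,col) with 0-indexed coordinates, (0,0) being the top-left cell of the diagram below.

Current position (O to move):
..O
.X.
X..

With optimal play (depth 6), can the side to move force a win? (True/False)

O winning at [..O/.X./X..]: True

ply 1, O at ..O/.X./X.. | (0,0)=-1→O.O/.X./X..; (0,1)=+1→.OO/.X./X..*; (1,0)=-1→..O/OX./X..; (1,2)=-1→..O/.XO/X..; (2,1)=-1→..O/.X./XO.; (2,2)=-1→..O/.X./X.O
ply 2, X at .OO/.X./X.. | (0,0)=-1→XOO/.X./X..*; (1,0)=-1→.OO/XX./X..; (1,2)=-1→.OO/.XX/X..; (2,1)=-1→.OO/.X./XX.; (2,2)=-1→.OO/.X./X.X
ply 3, O at XOO/.X./X.. | (1,0)=+1→XOO/OX./X..*; (1,2)=-1→XOO/.XO/X..; (2,1)=-1→XOO/.X./XO.; (2,2)=-1→XOO/.X./X.O
ply 4: XOO/OX./X.. is terminal -1 (X); from ..O/.X./X.. depth 6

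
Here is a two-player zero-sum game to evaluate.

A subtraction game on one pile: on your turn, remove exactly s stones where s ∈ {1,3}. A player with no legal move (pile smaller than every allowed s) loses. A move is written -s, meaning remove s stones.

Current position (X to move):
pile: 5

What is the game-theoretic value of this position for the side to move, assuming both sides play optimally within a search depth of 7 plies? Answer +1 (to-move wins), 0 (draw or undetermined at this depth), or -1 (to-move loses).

[5] X move#1: -1:+1/4*, -3:+1/2
[4] O move#2: -1:-1/3*, -3:-1/1
[3] X move#3: -1:+1/2*, -3:+1/0
[2] O move#4: -1:-1/1*
[1] X move#5: -1:+1/0*
[0] end (terminal -1, O#6); searched 5 to 7

value(5, X) = +1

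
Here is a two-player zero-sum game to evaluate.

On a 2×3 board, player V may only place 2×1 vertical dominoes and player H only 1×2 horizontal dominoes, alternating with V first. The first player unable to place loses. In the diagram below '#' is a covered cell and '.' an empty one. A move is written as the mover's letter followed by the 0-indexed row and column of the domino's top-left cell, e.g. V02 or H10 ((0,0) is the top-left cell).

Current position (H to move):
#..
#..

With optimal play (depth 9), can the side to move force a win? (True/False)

H winning at [#../#..]: True

[#../#..] H move#1: H01:+1/###/#..*, H11:+1/#../###
[###/#..] end (terminal -1, V#2); searched #../#.. to 9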